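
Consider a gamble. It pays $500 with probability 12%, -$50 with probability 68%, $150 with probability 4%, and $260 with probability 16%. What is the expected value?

EV = 0.12 × 500 + 0.68 × (-50) + 0.04 × 150 + 0.16 × 260 = 60 − 34 + 6 + 41.6 = 73.6

$73.60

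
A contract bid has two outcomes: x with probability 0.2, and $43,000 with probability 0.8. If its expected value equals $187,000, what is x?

x = $763,000

0.2·x + 0.8·43000 = 187000
0.2·x = 187000 − 34400 = 152600
x = 152600 / 0.2 = 763000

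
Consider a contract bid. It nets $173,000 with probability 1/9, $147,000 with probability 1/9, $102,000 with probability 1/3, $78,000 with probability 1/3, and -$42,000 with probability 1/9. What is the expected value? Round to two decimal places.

EV = 1/9 × 173000 + 1/9 × 147000 + 1/3 × 102000 + 1/3 × 78000 + 1/9 × (-42000) = 19222.2222 + 16333.3333 + 34000 + 26000 − 4666.6667 = 90888.8889

$90,888.89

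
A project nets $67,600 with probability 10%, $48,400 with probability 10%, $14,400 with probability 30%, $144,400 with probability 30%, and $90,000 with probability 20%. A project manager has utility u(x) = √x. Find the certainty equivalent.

$66,564

E[u] = 0.1·√67600 + 0.1·√48400 + 0.3·√14400 + 0.3·√144400 + 0.2·√90000 = 0.1·260 + 0.1·220 + 0.3·120 + 0.3·380 + 0.2·300 = 258
CE = (258)² = 66564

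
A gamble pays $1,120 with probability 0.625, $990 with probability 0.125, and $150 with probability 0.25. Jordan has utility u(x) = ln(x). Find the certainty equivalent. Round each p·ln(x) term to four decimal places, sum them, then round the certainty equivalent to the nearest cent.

$667.21

E[u] = 0.625·ln(1120) + 0.125·ln(990) + 0.25·ln(150) = 4.3882 + 0.8622 + 1.2527 = 6.5031
CE = e^6.5031 ≈ 667.21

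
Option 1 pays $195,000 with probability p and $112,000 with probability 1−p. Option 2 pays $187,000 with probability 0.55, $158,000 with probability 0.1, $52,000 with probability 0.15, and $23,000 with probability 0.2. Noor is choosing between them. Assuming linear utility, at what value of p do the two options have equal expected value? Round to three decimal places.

p = 0.230

EV(Option 2) = 0.55 × 187000 + 0.1 × 158000 + 0.15 × 52000 + 0.2 × 23000 = 102850 + 15800 + 7800 + 4600 = 131050
p·195000 + (1−p)·112000 = 131050
83000p + 112000 = 131050
p = (131050 − 112000) / 83000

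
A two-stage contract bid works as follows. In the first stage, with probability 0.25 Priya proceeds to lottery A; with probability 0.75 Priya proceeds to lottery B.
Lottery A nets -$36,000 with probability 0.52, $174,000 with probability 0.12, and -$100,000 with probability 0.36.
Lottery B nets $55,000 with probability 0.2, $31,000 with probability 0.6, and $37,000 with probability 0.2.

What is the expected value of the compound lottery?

EV(A) = 0.52 × (-36000) + 0.12 × 174000 + 0.36 × (-100000) = -18720 + 20880 − 36000 = -33840
EV(B) = 0.2 × 55000 + 0.6 × 31000 + 0.2 × 37000 = 11000 + 18600 + 7400 = 37000
Overall = 0.25 × (-33840) + 0.75 × 37000 = -8460 + 27750 = 19290

$19,290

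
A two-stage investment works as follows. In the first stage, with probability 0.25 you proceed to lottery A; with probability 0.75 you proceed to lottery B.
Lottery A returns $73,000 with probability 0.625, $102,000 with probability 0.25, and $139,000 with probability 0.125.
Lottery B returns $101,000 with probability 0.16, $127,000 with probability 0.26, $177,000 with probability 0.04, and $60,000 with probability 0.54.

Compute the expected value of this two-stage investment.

$88,620

EV(A) = 0.625 × 73000 + 0.25 × 102000 + 0.125 × 139000 = 45625 + 25500 + 17375 = 88500
EV(B) = 0.16 × 101000 + 0.26 × 127000 + 0.04 × 177000 + 0.54 × 60000 = 16160 + 33020 + 7080 + 32400 = 88660
Overall = 0.25 × 88500 + 0.75 × 88660 = 22125 + 66495 = 88620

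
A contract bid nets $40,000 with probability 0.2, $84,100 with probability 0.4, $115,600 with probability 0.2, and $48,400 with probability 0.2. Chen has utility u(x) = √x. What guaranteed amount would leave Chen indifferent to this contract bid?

E[u] = 0.2·√40000 + 0.4·√84100 + 0.2·√115600 + 0.2·√48400 = 0.2·200 + 0.4·290 + 0.2·340 + 0.2·220 = 268
CE = (268)² = 71824

$71,824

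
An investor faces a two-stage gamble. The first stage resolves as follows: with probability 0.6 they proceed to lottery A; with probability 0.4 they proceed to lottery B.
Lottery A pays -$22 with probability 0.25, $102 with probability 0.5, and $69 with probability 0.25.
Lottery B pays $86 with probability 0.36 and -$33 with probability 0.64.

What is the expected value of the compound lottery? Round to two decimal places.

$41.59

EV(A) = 0.25 × (-22) + 0.5 × 102 + 0.25 × 69 = -5.5 + 51 + 17.25 = 62.75
EV(B) = 0.36 × 86 + 0.64 × (-33) = 30.96 − 21.12 = 9.84
Overall = 0.6 × 62.75 + 0.4 × 9.84 = 37.65 + 3.936 = 41.586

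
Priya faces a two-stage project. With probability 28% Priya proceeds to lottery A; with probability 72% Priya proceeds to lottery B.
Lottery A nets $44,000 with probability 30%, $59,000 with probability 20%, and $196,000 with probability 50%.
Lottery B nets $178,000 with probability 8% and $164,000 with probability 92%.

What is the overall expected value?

EV(A) = 0.3 × 44000 + 0.2 × 59000 + 0.5 × 196000 = 13200 + 11800 + 98000 = 123000
EV(B) = 0.08 × 178000 + 0.92 × 164000 = 14240 + 150880 = 165120
Overall = 0.28 × 123000 + 0.72 × 165120 = 34440 + 118886.4 = 153326.4

$153,326.40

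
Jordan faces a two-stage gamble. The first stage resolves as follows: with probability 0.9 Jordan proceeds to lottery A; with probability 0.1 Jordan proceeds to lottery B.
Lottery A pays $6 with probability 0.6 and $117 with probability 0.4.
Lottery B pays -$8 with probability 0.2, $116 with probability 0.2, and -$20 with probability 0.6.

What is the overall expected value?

$46.32

EV(A) = 0.6 × 6 + 0.4 × 117 = 3.6 + 46.8 = 50.4
EV(B) = 0.2 × (-8) + 0.2 × 116 + 0.6 × (-20) = -1.6 + 23.2 − 12 = 9.6
Overall = 0.9 × 50.4 + 0.1 × 9.6 = 45.36 + 0.96 = 46.32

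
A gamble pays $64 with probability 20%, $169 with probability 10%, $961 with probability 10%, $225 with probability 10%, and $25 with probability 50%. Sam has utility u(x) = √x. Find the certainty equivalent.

E[u] = 0.2·√64 + 0.1·√169 + 0.1·√961 + 0.1·√225 + 0.5·√25 = 0.2·8 + 0.1·13 + 0.1·31 + 0.1·15 + 0.5·5 = 10
CE = (10)² = 100

$100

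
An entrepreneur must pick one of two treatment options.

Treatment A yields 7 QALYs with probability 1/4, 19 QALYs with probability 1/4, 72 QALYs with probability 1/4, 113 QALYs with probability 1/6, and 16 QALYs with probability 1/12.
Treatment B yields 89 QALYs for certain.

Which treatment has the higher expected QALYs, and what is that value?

Treatment A = 1/4 × 7 + 1/4 × 19 + 1/4 × 72 + 1/6 × 113 + 1/12 × 16 = 1.75 + 4.75 + 18 + 18.8333 + 1.3333 = 44.6667
Treatment B: 89 (certain)

Treatment B (89 QALYs)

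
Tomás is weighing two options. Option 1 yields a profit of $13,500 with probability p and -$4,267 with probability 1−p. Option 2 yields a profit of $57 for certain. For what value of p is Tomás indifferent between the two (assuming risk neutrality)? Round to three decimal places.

p = 0.243

p·13500 + (1−p)·(-4267) = 57
17767p − 4267 = 57
p = (57 + 4267) / 17767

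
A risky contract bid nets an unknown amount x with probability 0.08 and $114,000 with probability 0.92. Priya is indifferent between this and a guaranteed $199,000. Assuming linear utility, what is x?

x = $1,176,500

0.08·x + 0.92·114000 = 199000
0.08·x = 199000 − 104880 = 94120
x = 94120 / 0.08 = 1176500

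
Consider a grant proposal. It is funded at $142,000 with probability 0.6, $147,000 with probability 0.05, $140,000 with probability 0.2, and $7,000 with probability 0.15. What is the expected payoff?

$121,600

EV = 0.6 × 142000 + 0.05 × 147000 + 0.2 × 140000 + 0.15 × 7000 = 85200 + 7350 + 28000 + 1050 = 121600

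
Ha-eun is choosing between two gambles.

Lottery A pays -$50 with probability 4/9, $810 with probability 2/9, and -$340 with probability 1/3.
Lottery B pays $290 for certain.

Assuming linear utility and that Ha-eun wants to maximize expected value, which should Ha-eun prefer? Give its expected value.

Lottery B ($290)

Lottery A = 4/9 × (-50) + 2/9 × 810 + 1/3 × (-340) = -22.2222 + 180 − 113.3333 = 44.4444
Lottery B: 290 (certain)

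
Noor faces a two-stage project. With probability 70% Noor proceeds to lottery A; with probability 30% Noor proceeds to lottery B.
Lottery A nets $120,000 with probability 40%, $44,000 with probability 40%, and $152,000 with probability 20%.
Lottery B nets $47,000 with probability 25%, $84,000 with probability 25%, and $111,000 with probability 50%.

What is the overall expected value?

EV(A) = 0.4 × 120000 + 0.4 × 44000 + 0.2 × 152000 = 48000 + 17600 + 30400 = 96000
EV(B) = 0.25 × 47000 + 0.25 × 84000 + 0.5 × 111000 = 11750 + 21000 + 55500 = 88250
Overall = 0.7 × 96000 + 0.3 × 88250 = 67200 + 26475 = 93675

$93,675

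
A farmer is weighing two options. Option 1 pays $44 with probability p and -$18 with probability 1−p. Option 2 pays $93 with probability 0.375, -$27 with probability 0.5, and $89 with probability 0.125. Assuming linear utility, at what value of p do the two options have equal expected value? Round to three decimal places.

EV(Option 2) = 0.375 × 93 + 0.5 × (-27) + 0.125 × 89 = 34.875 − 13.5 + 11.125 = 32.5
p·44 + (1−p)·(-18) = 32.5
62p − 18 = 32.5
p = (32.5 + 18) / 62

p = 0.815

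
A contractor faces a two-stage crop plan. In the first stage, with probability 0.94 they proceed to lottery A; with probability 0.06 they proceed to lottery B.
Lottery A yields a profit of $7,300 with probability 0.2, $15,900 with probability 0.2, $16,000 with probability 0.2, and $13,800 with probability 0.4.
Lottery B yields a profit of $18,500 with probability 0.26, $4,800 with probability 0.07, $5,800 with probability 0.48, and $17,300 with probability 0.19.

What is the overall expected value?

EV(A) = 0.2 × 7300 + 0.2 × 15900 + 0.2 × 16000 + 0.4 × 13800 = 1460 + 3180 + 3200 + 5520 = 13360
EV(B) = 0.26 × 18500 + 0.07 × 4800 + 0.48 × 5800 + 0.19 × 17300 = 4810 + 336 + 2784 + 3287 = 11217
Overall = 0.94 × 13360 + 0.06 × 11217 = 12558.4 + 673.02 = 13231.42

$13,231.42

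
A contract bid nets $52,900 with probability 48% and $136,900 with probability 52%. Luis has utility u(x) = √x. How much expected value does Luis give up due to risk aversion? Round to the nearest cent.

$4,892.16

E[u] = 0.48·√52900 + 0.52·√136900 = 0.48·230 + 0.52·370 = 302.8
CE = (302.8)² = 91687.84
Risk premium = EV − CE = 96580 − 91687.84 = 4892.16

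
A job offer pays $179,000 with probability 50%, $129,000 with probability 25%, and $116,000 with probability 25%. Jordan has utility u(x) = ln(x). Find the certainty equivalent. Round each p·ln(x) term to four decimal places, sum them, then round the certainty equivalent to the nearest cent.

$147,975.20

E[u] = 0.5·ln(179000) + 0.25·ln(129000) + 0.25·ln(116000) = 6.0476 + 2.9419 + 2.9153 = 11.9048
CE = e^11.9048 ≈ 147975.20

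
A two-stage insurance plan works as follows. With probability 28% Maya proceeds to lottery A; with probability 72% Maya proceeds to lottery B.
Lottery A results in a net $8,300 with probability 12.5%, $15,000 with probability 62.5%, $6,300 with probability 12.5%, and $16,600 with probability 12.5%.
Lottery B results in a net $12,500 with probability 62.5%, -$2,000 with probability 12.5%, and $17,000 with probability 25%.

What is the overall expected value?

EV(A) = 0.125 × 8300 + 0.625 × 15000 + 0.125 × 6300 + 0.125 × 16600 = 1037.5 + 9375 + 787.5 + 2075 = 13275
EV(B) = 0.625 × 12500 + 0.125 × (-2000) + 0.25 × 17000 = 7812.5 − 250 + 4250 = 11812.5
Overall = 0.28 × 13275 + 0.72 × 11812.5 = 3717 + 8505 = 12222

$12,222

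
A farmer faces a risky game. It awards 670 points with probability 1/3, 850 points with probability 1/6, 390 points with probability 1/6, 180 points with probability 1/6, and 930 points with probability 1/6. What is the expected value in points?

615 points

EV = 1/3 × 670 + 1/6 × 850 + 1/6 × 390 + 1/6 × 180 + 1/6 × 930 = 223.3333 + 141.6667 + 65 + 30 + 155 = 615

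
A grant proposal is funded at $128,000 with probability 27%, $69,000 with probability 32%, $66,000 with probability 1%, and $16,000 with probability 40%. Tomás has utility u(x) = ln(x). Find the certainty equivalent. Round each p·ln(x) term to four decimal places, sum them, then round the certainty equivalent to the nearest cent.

E[u] = 0.27·ln(128000) + 0.32·ln(69000) + 0.01·ln(66000) + 0.4·ln(16000) = 3.1751 + 3.5654 + 0.1110 + 3.8721 = 10.7236
CE = e^10.7236 ≈ 45415.10

$45,415.10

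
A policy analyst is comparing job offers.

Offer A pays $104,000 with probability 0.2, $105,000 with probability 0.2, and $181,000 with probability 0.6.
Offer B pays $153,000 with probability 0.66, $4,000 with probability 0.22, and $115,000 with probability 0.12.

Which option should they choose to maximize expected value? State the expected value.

Offer A ($150,400)

Offer A = 0.2 × 104000 + 0.2 × 105000 + 0.6 × 181000 = 20800 + 21000 + 108600 = 150400
Offer B = 0.66 × 153000 + 0.22 × 4000 + 0.12 × 115000 = 100980 + 880 + 13800 = 115660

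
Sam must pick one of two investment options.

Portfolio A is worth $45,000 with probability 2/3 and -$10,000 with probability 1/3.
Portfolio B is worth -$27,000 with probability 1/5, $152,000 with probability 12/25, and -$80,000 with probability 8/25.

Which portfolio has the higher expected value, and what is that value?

Portfolio B ($41,960)

Portfolio A = 2/3 × 45000 + 1/3 × (-10000) = 30000 − 3333.3333 = 26666.6667
Portfolio B = 1/5 × (-27000) + 12/25 × 152000 + 8/25 × (-80000) = -5400 + 72960 − 25600 = 41960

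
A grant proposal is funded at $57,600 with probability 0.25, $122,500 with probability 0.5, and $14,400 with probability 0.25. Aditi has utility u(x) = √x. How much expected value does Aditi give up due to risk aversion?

$9,025

E[u] = 0.25·√57600 + 0.5·√122500 + 0.25·√14400 = 0.25·240 + 0.5·350 + 0.25·120 = 265
CE = (265)² = 70225
Risk premium = EV − CE = 79250 − 70225 = 9025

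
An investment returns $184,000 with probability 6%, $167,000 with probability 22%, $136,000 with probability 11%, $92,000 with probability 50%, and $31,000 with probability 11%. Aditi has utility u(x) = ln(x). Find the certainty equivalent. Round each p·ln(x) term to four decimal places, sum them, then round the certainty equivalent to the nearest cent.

$101,285.65

E[u] = 0.06·ln(184000) + 0.22·ln(167000) + 0.11·ln(136000) + 0.5·ln(92000) + 0.11·ln(31000) = 0.7274 + 2.6457 + 1.3002 + 5.7148 + 1.1376 = 11.5257
CE = e^11.5257 ≈ 101285.65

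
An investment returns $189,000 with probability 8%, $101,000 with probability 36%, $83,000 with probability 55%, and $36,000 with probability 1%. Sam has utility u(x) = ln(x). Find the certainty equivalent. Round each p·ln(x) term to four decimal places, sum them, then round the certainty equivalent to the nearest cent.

E[u] = 0.08·ln(189000) + 0.36·ln(101000) + 0.55·ln(83000) + 0.01·ln(36000) = 0.9720 + 4.1482 + 6.2296 + 0.1049 = 11.4547
CE = e^11.4547 ≈ 94343.72

$94,343.72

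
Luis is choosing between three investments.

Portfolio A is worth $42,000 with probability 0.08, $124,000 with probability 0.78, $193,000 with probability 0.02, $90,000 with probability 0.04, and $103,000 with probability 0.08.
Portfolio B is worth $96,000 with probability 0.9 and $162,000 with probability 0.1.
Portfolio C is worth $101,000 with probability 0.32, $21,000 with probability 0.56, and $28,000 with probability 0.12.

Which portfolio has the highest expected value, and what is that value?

Portfolio A ($115,780)

Portfolio A = 0.08 × 42000 + 0.78 × 124000 + 0.02 × 193000 + 0.04 × 90000 + 0.08 × 103000 = 3360 + 96720 + 3860 + 3600 + 8240 = 115780
Portfolio B = 0.9 × 96000 + 0.1 × 162000 = 86400 + 16200 = 102600
Portfolio C = 0.32 × 101000 + 0.56 × 21000 + 0.12 × 28000 = 32320 + 11760 + 3360 = 47440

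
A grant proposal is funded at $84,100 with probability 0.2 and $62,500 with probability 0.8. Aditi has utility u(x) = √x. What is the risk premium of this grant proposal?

E[u] = 0.2·√84100 + 0.8·√62500 = 0.2·290 + 0.8·250 = 258
CE = (258)² = 66564
Risk premium = EV − CE = 66820 − 66564 = 256

$256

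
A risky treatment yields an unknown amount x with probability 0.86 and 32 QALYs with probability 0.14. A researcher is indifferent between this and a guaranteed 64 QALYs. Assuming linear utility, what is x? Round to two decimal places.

x = 69.21 QALYs

0.86·x + 0.14·32 = 64
0.86·x = 64 − 4.48 = 59.52
x = 59.52 / 0.86 = 69.2093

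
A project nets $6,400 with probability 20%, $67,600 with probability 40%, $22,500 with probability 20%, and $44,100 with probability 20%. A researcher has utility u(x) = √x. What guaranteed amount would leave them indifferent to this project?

E[u] = 0.2·√6400 + 0.4·√67600 + 0.2·√22500 + 0.2·√44100 = 0.2·80 + 0.4·260 + 0.2·150 + 0.2·210 = 192
CE = (192)² = 36864

$36,864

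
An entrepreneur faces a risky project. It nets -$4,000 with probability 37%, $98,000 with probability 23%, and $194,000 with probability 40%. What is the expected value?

EV = 0.37 × (-4000) + 0.23 × 98000 + 0.4 × 194000 = -1480 + 22540 + 77600 = 98660

$98,660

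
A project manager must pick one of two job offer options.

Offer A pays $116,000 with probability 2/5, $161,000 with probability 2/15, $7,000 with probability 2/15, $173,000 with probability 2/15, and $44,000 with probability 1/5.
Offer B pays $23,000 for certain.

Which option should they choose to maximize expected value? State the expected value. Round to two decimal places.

Offer A ($100,666.67)

Offer A = 2/5 × 116000 + 2/15 × 161000 + 2/15 × 7000 + 2/15 × 173000 + 1/5 × 44000 = 46400 + 21466.6667 + 933.3333 + 23066.6667 + 8800 = 100666.6667
Offer B: 23000 (certain)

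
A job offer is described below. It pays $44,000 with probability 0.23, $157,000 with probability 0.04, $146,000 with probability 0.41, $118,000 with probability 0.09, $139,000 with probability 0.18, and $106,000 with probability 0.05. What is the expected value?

$117,200

EV = 0.23 × 44000 + 0.04 × 157000 + 0.41 × 146000 + 0.09 × 118000 + 0.18 × 139000 + 0.05 × 106000 = 10120 + 6280 + 59860 + 10620 + 25020 + 5300 = 117200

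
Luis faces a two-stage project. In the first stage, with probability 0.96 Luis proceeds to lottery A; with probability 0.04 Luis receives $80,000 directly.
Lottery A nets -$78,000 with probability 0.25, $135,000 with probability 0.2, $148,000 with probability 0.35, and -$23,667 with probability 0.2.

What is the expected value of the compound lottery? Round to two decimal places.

EV(A) = 0.25 × (-78000) + 0.2 × 135000 + 0.35 × 148000 + 0.2 × (-23667) = -19500 + 27000 + 51800 − 4733.4 = 54566.6
Branch B: 80000 (certain)
Overall = 0.96 × 54566.6 + 0.04 × 80000 = 52383.936 + 3200 = 55583.936

$55,583.94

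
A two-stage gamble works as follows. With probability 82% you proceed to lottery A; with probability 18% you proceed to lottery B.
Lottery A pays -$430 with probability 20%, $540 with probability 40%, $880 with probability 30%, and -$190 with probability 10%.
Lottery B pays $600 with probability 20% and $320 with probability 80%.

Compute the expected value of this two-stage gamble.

EV(A) = 0.2 × (-430) + 0.4 × 540 + 0.3 × 880 + 0.1 × (-190) = -86 + 216 + 264 − 19 = 375
EV(B) = 0.2 × 600 + 0.8 × 320 = 120 + 256 = 376
Overall = 0.82 × 375 + 0.18 × 376 = 307.5 + 67.68 = 375.18

$375.18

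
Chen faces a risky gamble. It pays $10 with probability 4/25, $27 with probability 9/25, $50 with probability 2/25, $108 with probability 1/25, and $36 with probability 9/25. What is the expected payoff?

$32.60

EV = 4/25 × 10 + 9/25 × 27 + 2/25 × 50 + 1/25 × 108 + 9/25 × 36 = 1.6 + 9.72 + 4 + 4.32 + 12.96 = 32.6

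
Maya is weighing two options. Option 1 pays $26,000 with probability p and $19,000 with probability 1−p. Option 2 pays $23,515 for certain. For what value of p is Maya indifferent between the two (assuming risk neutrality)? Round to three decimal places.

p = 0.645

p·26000 + (1−p)·19000 = 23515
7000p + 19000 = 23515
p = (23515 − 19000) / 7000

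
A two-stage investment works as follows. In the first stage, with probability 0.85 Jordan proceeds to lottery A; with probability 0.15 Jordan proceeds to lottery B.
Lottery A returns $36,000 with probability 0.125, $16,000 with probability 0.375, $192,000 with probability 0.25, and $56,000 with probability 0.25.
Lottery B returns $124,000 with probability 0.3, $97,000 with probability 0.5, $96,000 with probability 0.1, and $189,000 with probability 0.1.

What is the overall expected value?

$78,755

EV(A) = 0.125 × 36000 + 0.375 × 16000 + 0.25 × 192000 + 0.25 × 56000 = 4500 + 6000 + 48000 + 14000 = 72500
EV(B) = 0.3 × 124000 + 0.5 × 97000 + 0.1 × 96000 + 0.1 × 189000 = 37200 + 48500 + 9600 + 18900 = 114200
Overall = 0.85 × 72500 + 0.15 × 114200 = 61625 + 17130 = 78755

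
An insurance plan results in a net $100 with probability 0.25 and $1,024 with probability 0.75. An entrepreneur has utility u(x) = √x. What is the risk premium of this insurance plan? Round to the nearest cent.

E[u] = 0.25·√100 + 0.75·√1024 = 0.25·10 + 0.75·32 = 26.5
CE = (26.5)² = 702.25
Risk premium = EV − CE = 793 − 702.25 = 90.75

$90.75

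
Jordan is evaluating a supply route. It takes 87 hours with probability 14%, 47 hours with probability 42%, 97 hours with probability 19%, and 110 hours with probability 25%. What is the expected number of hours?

EV = 0.14 × 87 + 0.42 × 47 + 0.19 × 97 + 0.25 × 110 = 12.18 + 19.74 + 18.43 + 27.5 = 77.85

77.85 hours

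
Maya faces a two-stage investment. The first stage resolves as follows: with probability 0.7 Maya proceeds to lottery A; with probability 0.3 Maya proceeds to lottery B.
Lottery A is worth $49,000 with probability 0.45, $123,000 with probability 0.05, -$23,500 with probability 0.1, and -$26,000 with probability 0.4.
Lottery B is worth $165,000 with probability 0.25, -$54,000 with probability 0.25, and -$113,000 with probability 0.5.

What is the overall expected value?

EV(A) = 0.45 × 49000 + 0.05 × 123000 + 0.1 × (-23500) + 0.4 × (-26000) = 22050 + 6150 − 2350 − 10400 = 15450
EV(B) = 0.25 × 165000 + 0.25 × (-54000) + 0.5 × (-113000) = 41250 − 13500 − 56500 = -28750
Overall = 0.7 × 15450 + 0.3 × (-28750) = 10815 − 8625 = 2190

$2,190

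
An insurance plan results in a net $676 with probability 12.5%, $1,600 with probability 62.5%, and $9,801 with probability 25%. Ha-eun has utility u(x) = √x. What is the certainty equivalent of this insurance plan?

$2,809

E[u] = 0.125·√676 + 0.625·√1600 + 0.25·√9801 = 0.125·26 + 0.625·40 + 0.25·99 = 53
CE = (53)² = 2809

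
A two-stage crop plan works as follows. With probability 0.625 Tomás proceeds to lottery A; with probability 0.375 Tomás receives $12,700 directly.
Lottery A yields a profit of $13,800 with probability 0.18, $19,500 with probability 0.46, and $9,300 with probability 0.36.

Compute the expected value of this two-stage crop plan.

$14,013.75

EV(A) = 0.18 × 13800 + 0.46 × 19500 + 0.36 × 9300 = 2484 + 8970 + 3348 = 14802
Branch B: 12700 (certain)
Overall = 0.625 × 14802 + 0.375 × 12700 = 9251.25 + 4762.5 = 14013.75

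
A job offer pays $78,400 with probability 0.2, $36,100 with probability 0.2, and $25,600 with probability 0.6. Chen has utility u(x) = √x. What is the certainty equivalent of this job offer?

$36,100

E[u] = 0.2·√78400 + 0.2·√36100 + 0.6·√25600 = 0.2·280 + 0.2·190 + 0.6·160 = 190
CE = (190)² = 36100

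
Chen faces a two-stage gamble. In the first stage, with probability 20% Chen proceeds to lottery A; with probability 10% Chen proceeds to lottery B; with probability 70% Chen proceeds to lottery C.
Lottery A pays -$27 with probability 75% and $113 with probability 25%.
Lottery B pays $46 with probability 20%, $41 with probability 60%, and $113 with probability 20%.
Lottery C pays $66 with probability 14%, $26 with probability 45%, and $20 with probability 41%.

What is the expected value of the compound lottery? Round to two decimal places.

$27.64

EV(A) = 0.75 × (-27) + 0.25 × 113 = -20.25 + 28.25 = 8
EV(B) = 0.2 × 46 + 0.6 × 41 + 0.2 × 113 = 9.2 + 24.6 + 22.6 = 56.4
EV(C) = 0.14 × 66 + 0.45 × 26 + 0.41 × 20 = 9.24 + 11.7 + 8.2 = 29.14
Overall = 0.2 × 8 + 0.1 × 56.4 + 0.7 × 29.14 = 1.6 + 5.64 + 20.398 = 27.638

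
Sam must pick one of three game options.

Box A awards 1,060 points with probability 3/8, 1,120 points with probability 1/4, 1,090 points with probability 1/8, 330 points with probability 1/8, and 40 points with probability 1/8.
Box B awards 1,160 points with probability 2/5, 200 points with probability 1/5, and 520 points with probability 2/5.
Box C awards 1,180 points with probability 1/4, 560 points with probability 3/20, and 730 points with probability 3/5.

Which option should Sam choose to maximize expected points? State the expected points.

Box A = 3/8 × 1060 + 1/4 × 1120 + 1/8 × 1090 + 1/8 × 330 + 1/8 × 40 = 397.5 + 280 + 136.25 + 41.25 + 5 = 860
Box B = 2/5 × 1160 + 1/5 × 200 + 2/5 × 520 = 464 + 40 + 208 = 712
Box C = 1/4 × 1180 + 3/20 × 560 + 3/5 × 730 = 295 + 84 + 438 = 817

Box A (860 points)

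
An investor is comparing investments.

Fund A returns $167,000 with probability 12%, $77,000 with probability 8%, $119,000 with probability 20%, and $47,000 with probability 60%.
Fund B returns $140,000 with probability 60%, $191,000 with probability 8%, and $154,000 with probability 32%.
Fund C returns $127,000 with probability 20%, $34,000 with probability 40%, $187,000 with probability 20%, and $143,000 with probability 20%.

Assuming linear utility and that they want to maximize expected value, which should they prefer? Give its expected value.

Fund B ($148,560)

Fund A = 0.12 × 167000 + 0.08 × 77000 + 0.2 × 119000 + 0.6 × 47000 = 20040 + 6160 + 23800 + 28200 = 78200
Fund B = 0.6 × 140000 + 0.08 × 191000 + 0.32 × 154000 = 84000 + 15280 + 49280 = 148560
Fund C = 0.2 × 127000 + 0.4 × 34000 + 0.2 × 187000 + 0.2 × 143000 = 25400 + 13600 + 37400 + 28600 = 105000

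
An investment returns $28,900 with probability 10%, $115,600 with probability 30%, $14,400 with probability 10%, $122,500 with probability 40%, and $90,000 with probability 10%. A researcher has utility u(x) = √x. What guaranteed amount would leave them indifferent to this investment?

$90,601

E[u] = 0.1·√28900 + 0.3·√115600 + 0.1·√14400 + 0.4·√122500 + 0.1·√90000 = 0.1·170 + 0.3·340 + 0.1·120 + 0.4·350 + 0.1·300 = 301
CE = (301)² = 90601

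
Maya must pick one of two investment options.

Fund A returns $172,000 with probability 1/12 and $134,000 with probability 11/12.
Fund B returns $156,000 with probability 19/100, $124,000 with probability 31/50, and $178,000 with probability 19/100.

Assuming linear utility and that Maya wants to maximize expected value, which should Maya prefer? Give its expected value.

Fund B ($140,340)

Fund A = 1/12 × 172000 + 11/12 × 134000 = 14333.3333 + 122833.3333 = 137166.6667
Fund B = 19/100 × 156000 + 31/50 × 124000 + 19/100 × 178000 = 29640 + 76880 + 33820 = 140340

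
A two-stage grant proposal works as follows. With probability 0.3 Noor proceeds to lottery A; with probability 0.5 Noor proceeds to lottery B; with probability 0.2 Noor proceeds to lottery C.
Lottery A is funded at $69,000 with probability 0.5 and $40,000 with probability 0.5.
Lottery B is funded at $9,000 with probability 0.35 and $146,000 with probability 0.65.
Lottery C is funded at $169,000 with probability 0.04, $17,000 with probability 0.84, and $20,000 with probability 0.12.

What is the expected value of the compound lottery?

EV(A) = 0.5 × 69000 + 0.5 × 40000 = 34500 + 20000 = 54500
EV(B) = 0.35 × 9000 + 0.65 × 146000 = 3150 + 94900 = 98050
EV(C) = 0.04 × 169000 + 0.84 × 17000 + 0.12 × 20000 = 6760 + 14280 + 2400 = 23440
Overall = 0.3 × 54500 + 0.5 × 98050 + 0.2 × 23440 = 16350 + 49025 + 4688 = 70063

$70,063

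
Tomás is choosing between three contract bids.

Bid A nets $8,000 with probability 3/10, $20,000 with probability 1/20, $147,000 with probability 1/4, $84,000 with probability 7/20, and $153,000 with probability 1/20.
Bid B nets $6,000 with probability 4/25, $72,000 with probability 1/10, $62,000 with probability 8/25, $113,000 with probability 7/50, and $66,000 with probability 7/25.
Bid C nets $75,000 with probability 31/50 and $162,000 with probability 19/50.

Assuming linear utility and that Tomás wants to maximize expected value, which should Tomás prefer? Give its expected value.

Bid C ($108,060)

Bid A = 3/10 × 8000 + 1/20 × 20000 + 1/4 × 147000 + 7/20 × 84000 + 1/20 × 153000 = 2400 + 1000 + 36750 + 29400 + 7650 = 77200
Bid B = 4/25 × 6000 + 1/10 × 72000 + 8/25 × 62000 + 7/50 × 113000 + 7/25 × 66000 = 960 + 7200 + 19840 + 15820 + 18480 = 62300
Bid C = 31/50 × 75000 + 19/50 × 162000 = 46500 + 61560 = 108060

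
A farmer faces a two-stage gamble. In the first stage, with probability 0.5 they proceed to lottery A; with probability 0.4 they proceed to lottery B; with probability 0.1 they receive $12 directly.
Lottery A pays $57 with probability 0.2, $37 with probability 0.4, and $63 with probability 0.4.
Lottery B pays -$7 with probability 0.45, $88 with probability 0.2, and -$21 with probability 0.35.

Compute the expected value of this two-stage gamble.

$29.74

EV(A) = 0.2 × 57 + 0.4 × 37 + 0.4 × 63 = 11.4 + 14.8 + 25.2 = 51.4
EV(B) = 0.45 × (-7) + 0.2 × 88 + 0.35 × (-21) = -3.15 + 17.6 − 7.35 = 7.1
Branch C: 12 (certain)
Overall = 0.5 × 51.4 + 0.4 × 7.1 + 0.1 × 12 = 25.7 + 2.84 + 1.2 = 29.74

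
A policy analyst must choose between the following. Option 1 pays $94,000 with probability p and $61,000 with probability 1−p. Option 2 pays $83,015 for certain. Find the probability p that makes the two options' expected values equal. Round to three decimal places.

p·94000 + (1−p)·61000 = 83015
33000p + 61000 = 83015
p = (83015 − 61000) / 33000

p = 0.667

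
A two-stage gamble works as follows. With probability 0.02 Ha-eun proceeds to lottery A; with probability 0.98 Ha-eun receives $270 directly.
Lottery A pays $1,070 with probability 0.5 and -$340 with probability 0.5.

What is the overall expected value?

EV(A) = 0.5 × 1070 + 0.5 × (-340) = 535 − 170 = 365
Branch B: 270 (certain)
Overall = 0.02 × 365 + 0.98 × 270 = 7.3 + 264.6 = 271.9

$271.90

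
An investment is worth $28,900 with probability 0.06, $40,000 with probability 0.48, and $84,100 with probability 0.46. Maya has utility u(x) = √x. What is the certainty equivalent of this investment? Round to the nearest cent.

E[u] = 0.06·√28900 + 0.48·√40000 + 0.46·√84100 = 0.06·170 + 0.48·200 + 0.46·290 = 239.6
CE = (239.6)² = 57408.16

$57,408.16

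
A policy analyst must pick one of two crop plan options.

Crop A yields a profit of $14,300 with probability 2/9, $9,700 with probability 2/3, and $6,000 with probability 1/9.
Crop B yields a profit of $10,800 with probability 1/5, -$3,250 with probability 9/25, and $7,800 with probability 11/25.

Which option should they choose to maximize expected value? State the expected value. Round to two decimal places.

Crop A ($10,311.11)

Crop A = 2/9 × 14300 + 2/3 × 9700 + 1/9 × 6000 = 3177.7778 + 6466.6667 + 666.6667 = 10311.1111
Crop B = 1/5 × 10800 + 9/25 × (-3250) + 11/25 × 7800 = 2160 − 1170 + 3432 = 4422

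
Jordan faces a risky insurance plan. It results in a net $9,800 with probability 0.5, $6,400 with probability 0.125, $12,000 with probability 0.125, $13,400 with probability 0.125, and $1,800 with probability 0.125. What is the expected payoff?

EV = 0.5 × 9800 + 0.125 × 6400 + 0.125 × 12000 + 0.125 × 13400 + 0.125 × 1800 = 4900 + 800 + 1500 + 1675 + 225 = 9100

$9,100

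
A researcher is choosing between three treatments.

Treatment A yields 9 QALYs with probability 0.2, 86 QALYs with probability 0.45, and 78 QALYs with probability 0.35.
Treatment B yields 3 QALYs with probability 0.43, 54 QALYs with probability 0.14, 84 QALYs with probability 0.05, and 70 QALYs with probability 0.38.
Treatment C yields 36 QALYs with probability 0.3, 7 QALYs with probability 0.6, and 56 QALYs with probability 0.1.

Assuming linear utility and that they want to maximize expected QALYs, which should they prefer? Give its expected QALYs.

Treatment A (67.8 QALYs)

Treatment A = 0.2 × 9 + 0.45 × 86 + 0.35 × 78 = 1.8 + 38.7 + 27.3 = 67.8
Treatment B = 0.43 × 3 + 0.14 × 54 + 0.05 × 84 + 0.38 × 70 = 1.29 + 7.56 + 4.2 + 26.6 = 39.65
Treatment C = 0.3 × 36 + 0.6 × 7 + 0.1 × 56 = 10.8 + 4.2 + 5.6 = 20.6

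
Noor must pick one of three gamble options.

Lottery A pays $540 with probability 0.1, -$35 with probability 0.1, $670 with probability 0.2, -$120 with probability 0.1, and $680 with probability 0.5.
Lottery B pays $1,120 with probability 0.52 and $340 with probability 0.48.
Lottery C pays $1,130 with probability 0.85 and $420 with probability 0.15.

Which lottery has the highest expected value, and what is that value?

Lottery C ($1,023.50)

Lottery A = 0.1 × 540 + 0.1 × (-35) + 0.2 × 670 + 0.1 × (-120) + 0.5 × 680 = 54 − 3.5 + 134 − 12 + 340 = 512.5
Lottery B = 0.52 × 1120 + 0.48 × 340 = 582.4 + 163.2 = 745.6
Lottery C = 0.85 × 1130 + 0.15 × 420 = 960.5 + 63 = 1023.5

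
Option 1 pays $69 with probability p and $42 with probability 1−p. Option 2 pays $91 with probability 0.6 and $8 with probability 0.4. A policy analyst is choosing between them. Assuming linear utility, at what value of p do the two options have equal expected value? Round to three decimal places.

p = 0.585

EV(Option 2) = 0.6 × 91 + 0.4 × 8 = 54.6 + 3.2 = 57.8
p·69 + (1−p)·42 = 57.8
27p + 42 = 57.8
p = (57.8 − 42) / 27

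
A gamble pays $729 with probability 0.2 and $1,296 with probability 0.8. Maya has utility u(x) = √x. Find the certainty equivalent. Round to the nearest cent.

E[u] = 0.2·√729 + 0.8·√1296 = 0.2·27 + 0.8·36 = 34.2
CE = (34.2)² = 1169.64

$1,169.64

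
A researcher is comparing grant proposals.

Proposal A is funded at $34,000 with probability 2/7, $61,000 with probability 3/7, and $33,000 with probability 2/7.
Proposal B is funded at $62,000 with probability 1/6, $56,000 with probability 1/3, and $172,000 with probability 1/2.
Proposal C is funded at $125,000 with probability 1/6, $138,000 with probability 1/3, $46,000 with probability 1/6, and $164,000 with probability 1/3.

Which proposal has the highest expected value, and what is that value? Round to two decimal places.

Proposal A = 2/7 × 34000 + 3/7 × 61000 + 2/7 × 33000 = 9714.2857 + 26142.8571 + 9428.5714 = 45285.7143
Proposal B = 1/6 × 62000 + 1/3 × 56000 + 1/2 × 172000 = 10333.3333 + 18666.6667 + 86000 = 115000
Proposal C = 1/6 × 125000 + 1/3 × 138000 + 1/6 × 46000 + 1/3 × 164000 = 20833.3333 + 46000 + 7666.6667 + 54666.6667 = 129166.6667

Proposal C ($129,166.67)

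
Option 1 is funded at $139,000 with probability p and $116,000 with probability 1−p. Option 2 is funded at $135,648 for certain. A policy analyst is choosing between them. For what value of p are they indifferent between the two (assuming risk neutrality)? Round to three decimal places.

p·139000 + (1−p)·116000 = 135648
23000p + 116000 = 135648
p = (135648 − 116000) / 23000

p = 0.854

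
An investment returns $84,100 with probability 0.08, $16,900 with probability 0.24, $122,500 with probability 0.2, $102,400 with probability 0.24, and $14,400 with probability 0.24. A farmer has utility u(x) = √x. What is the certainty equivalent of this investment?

$52,900

E[u] = 0.08·√84100 + 0.24·√16900 + 0.2·√122500 + 0.24·√102400 + 0.24·√14400 = 0.08·290 + 0.24·130 + 0.2·350 + 0.24·320 + 0.24·120 = 230
CE = (230)² = 52900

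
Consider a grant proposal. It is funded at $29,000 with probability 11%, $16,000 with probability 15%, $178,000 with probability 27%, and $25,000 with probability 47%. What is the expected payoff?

$65,400

EV = 0.11 × 29000 + 0.15 × 16000 + 0.27 × 178000 + 0.47 × 25000 = 3190 + 2400 + 48060 + 11750 = 65400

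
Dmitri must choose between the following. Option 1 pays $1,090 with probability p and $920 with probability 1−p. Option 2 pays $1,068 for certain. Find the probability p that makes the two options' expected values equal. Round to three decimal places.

p·1090 + (1−p)·920 = 1068
170p + 920 = 1068
p = (1068 − 920) / 170

p = 0.871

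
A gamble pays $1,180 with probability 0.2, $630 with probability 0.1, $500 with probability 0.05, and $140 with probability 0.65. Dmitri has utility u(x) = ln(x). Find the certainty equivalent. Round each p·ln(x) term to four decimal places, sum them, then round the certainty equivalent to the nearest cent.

$265.63

E[u] = 0.2·ln(1180) + 0.1·ln(630) + 0.05·ln(500) + 0.65·ln(140) = 1.4147 + 0.6446 + 0.3107 + 3.2121 = 5.5821
CE = e^5.5821 ≈ 265.63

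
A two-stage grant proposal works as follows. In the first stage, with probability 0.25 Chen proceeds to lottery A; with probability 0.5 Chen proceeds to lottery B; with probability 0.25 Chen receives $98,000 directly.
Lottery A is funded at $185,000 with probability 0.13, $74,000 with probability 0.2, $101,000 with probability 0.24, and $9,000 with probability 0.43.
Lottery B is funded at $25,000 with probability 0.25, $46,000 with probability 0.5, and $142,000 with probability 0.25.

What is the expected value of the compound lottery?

$73,615

EV(A) = 0.13 × 185000 + 0.2 × 74000 + 0.24 × 101000 + 0.43 × 9000 = 24050 + 14800 + 24240 + 3870 = 66960
EV(B) = 0.25 × 25000 + 0.5 × 46000 + 0.25 × 142000 = 6250 + 23000 + 35500 = 64750
Branch C: 98000 (certain)
Overall = 0.25 × 66960 + 0.5 × 64750 + 0.25 × 98000 = 16740 + 32375 + 24500 = 73615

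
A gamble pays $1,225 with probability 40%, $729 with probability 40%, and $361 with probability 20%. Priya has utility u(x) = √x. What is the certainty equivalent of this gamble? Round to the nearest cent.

$817.96

E[u] = 0.4·√1225 + 0.4·√729 + 0.2·√361 = 0.4·35 + 0.4·27 + 0.2·19 = 28.6
CE = (28.6)² = 817.96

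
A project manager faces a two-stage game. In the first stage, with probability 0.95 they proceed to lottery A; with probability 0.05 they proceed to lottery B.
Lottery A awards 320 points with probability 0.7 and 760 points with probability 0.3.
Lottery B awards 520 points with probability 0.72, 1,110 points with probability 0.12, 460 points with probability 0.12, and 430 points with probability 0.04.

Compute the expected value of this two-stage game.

EV(A) = 0.7 × 320 + 0.3 × 760 = 224 + 228 = 452
EV(B) = 0.72 × 520 + 0.12 × 1110 + 0.12 × 460 + 0.04 × 430 = 374.4 + 133.2 + 55.2 + 17.2 = 580
Overall = 0.95 × 452 + 0.05 × 580 = 429.4 + 29 = 458.4

458.4 points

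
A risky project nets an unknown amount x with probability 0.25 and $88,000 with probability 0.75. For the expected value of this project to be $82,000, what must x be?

x = $64,000

0.25·x + 0.75·88000 = 82000
0.25·x = 82000 − 66000 = 16000
x = 16000 / 0.25 = 64000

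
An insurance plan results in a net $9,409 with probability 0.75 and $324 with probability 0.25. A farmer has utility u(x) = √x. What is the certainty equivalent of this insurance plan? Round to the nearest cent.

E[u] = 0.75·√9409 + 0.25·√324 = 0.75·97 + 0.25·18 = 77.25
CE = (77.25)² = 5967.5625

$5,967.56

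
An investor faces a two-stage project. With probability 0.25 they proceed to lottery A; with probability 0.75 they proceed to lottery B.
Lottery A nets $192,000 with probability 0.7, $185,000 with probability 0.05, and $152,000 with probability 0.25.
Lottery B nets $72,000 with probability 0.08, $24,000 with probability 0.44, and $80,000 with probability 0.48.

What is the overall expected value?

EV(A) = 0.7 × 192000 + 0.05 × 185000 + 0.25 × 152000 = 134400 + 9250 + 38000 = 181650
EV(B) = 0.08 × 72000 + 0.44 × 24000 + 0.48 × 80000 = 5760 + 10560 + 38400 = 54720
Overall = 0.25 × 181650 + 0.75 × 54720 = 45412.5 + 41040 = 86452.5

$86,452.50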